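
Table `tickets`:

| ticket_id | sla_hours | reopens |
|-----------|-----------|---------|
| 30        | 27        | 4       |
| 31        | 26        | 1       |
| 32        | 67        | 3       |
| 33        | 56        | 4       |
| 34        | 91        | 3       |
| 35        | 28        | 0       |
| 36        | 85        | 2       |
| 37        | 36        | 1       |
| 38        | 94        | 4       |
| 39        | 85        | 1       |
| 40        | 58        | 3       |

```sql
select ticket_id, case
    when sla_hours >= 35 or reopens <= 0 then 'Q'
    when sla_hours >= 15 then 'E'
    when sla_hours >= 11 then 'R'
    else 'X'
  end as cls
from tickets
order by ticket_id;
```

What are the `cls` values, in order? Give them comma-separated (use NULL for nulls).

E, E, Q, Q, Q, Q, Q, Q, Q, Q, Q

ticket_id=30: sla_hours >= 15 → E
ticket_id=31: sla_hours >= 15 → E
ticket_id=32: sla_hours >= 35 or reopens <= 0 → Q
ticket_id=33: sla_hours >= 35 or reopens <= 0 → Q
ticket_id=34: sla_hours >= 35 or reopens <= 0 → Q
ticket_id=35: sla_hours >= 35 or reopens <= 0 → Q
ticket_id=36: sla_hours >= 35 or reopens <= 0 → Q
ticket_id=37: sla_hours >= 35 or reopens <= 0 → Q
ticket_id=38: sla_hours >= 35 or reopens <= 0 → Q
ticket_id=39: sla_hours >= 35 or reopens <= 0 → Q
ticket_id=40: sla_hours >= 35 or reopens <= 0 → Q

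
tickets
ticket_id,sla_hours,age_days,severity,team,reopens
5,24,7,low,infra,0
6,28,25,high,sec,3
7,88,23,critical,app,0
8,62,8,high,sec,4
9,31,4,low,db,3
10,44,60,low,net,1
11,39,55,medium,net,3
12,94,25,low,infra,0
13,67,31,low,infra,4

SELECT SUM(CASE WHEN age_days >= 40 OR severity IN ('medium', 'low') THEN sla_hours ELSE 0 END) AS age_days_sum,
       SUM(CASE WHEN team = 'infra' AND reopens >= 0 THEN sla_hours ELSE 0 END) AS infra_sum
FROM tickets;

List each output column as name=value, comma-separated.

[age_days_sum: age_days >= 40 OR severity IN ('medium', 'low')]
ticket_id=5: ✓ → 24
ticket_id=6: ✗
ticket_id=7: ✗
ticket_id=8: ✗
ticket_id=9: ✓ → 31
ticket_id=10: ✓ → 44
ticket_id=11: ✓ → 39
ticket_id=12: ✓ → 94
ticket_id=13: ✓ → 67
age_days_sum = 24 + 31 + 44 + 39 + 94 + 67 = 299
—
[infra_sum: team = 'infra' AND reopens >= 0]
ticket_id=5: ✓ → 24
ticket_id=6: ✗
ticket_id=7: ✗
ticket_id=8: ✗
ticket_id=9: ✗
ticket_id=10: ✗
ticket_id=11: ✗
ticket_id=12: ✓ → 94
ticket_id=13: ✓ → 67
infra_sum = 24 + 94 + 67 = 185

age_days_sum=299, infra_sum=185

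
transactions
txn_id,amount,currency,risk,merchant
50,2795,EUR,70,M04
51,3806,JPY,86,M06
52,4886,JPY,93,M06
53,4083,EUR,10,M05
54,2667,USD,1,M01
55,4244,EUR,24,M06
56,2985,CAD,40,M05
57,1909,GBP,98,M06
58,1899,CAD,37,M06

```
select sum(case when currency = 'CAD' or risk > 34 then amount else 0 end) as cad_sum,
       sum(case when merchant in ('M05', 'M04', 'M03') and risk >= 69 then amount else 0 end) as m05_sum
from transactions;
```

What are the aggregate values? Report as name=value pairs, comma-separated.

[cad_sum: currency = 'CAD' or risk > 34]
txn_id=50: ✓ → 2795
txn_id=51: ✓ → 3806
txn_id=52: ✓ → 4886
txn_id=53: ✗
txn_id=54: ✗
txn_id=55: ✗
txn_id=56: ✓ → 2985
txn_id=57: ✓ → 1909
txn_id=58: ✓ → 1899
cad_sum = 2795 + 3806 + 4886 + 2985 + 1909 + 1899 = 18280
—
[m05_sum: merchant in ('M05', 'M04', 'M03') and risk >= 69]
txn_id=50: ✓ → 2795
txn_id=51: ✗
txn_id=52: ✗
txn_id=53: ✗
txn_id=54: ✗
txn_id=55: ✗
txn_id=56: ✗
txn_id=57: ✗
txn_id=58: ✗
m05_sum = 2795

cad_sum=18280, m05_sum=2795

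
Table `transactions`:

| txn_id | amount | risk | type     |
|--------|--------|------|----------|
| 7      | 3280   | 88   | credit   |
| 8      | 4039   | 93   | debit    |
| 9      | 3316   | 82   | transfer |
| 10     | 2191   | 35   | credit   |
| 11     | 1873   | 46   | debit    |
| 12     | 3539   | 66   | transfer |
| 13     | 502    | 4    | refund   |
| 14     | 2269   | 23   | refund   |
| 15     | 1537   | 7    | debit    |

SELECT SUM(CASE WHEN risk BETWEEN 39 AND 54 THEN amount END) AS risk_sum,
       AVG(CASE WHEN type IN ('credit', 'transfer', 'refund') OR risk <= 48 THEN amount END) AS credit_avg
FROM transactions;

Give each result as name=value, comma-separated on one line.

risk_sum=1873, credit_avg=2313.375

[risk_sum: risk BETWEEN 39 AND 54]
txn_id=7: ✗
txn_id=8: ✗
txn_id=9: ✗
txn_id=10: ✗
txn_id=11: ✓ → 1873
txn_id=12: ✗
txn_id=13: ✗
txn_id=14: ✗
txn_id=15: ✗
risk_sum = 1873
—
[credit_avg: type IN ('credit', 'transfer', 'refund') OR risk <= 48]
txn_id=7: ✓ → 3280
txn_id=8: ✗
txn_id=9: ✓ → 3316
txn_id=10: ✓ → 2191
txn_id=11: ✓ → 1873
txn_id=12: ✓ → 3539
txn_id=13: ✓ → 502
txn_id=14: ✓ → 2269
txn_id=15: ✓ → 1537
credit_avg = (3280 + 3316 + 2191 + 1873 + 3539 + 502 + 2269 + 1537) / 8 = 2313.375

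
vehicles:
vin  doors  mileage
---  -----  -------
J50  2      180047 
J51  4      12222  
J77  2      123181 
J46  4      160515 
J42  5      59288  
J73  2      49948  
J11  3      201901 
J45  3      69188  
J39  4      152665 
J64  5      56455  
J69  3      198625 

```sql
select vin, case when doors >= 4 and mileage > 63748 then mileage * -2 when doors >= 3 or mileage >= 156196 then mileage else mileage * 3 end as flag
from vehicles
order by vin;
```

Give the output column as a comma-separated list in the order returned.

201901, -305330, 59288, 69188, -321030, 180047, 12222, 56455, 198625, 149844, 369543

vin=J11: doors >= 3 or mileage >= 156196 → 201901
vin=J39: doors >= 4 and mileage > 63748 → -305330
vin=J42: doors >= 3 or mileage >= 156196 → 59288
vin=J45: doors >= 3 or mileage >= 156196 → 69188
vin=J46: doors >= 4 and mileage > 63748 → -321030
vin=J50: doors >= 3 or mileage >= 156196 → 180047
vin=J51: doors >= 3 or mileage >= 156196 → 12222
vin=J64: doors >= 3 or mileage >= 156196 → 56455
vin=J69: doors >= 3 or mileage >= 156196 → 198625
vin=J73: ELSE → 149844
vin=J77: ELSE → 369543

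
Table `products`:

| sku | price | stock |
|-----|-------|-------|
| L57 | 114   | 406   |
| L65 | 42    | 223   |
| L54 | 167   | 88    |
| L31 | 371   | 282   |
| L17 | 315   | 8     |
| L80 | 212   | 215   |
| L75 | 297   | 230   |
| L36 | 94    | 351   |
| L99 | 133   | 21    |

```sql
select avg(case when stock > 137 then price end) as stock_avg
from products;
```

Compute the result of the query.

sku=L57: ✓ → 114
sku=L65: ✓ → 42
sku=L54: ✗
sku=L31: ✓ → 371
sku=L17: ✗
sku=L80: ✓ → 212
sku=L75: ✓ → 297
sku=L36: ✓ → 94
sku=L99: ✗
stock_avg = (114 + 42 + 371 + 212 + 297 + 94) / 6 = 188.3333333333

188.3333333333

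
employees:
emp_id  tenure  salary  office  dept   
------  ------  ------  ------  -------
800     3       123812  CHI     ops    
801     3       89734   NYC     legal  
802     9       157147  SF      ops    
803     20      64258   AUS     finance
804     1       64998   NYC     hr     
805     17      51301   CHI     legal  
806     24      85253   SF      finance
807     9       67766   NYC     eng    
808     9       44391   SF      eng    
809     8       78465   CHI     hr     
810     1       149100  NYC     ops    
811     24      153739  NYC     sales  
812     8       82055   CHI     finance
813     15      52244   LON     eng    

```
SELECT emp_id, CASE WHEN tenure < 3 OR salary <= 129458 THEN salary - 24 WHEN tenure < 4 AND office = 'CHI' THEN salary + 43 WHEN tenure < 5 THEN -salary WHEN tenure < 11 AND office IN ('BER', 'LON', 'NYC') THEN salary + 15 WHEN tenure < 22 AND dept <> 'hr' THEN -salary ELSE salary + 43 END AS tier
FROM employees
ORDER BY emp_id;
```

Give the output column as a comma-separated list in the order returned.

123788, 89710, -157147, 64234, 64974, 51277, 85229, 67742, 44367, 78441, 149076, 153782, 82031, 52220

emp_id=800: tenure < 3 OR salary <= 129458 → 123788
emp_id=801: tenure < 3 OR salary <= 129458 → 89710
emp_id=802: tenure < 22 AND dept <> 'hr' → -157147
emp_id=803: tenure < 3 OR salary <= 129458 → 64234
emp_id=804: tenure < 3 OR salary <= 129458 → 64974
emp_id=805: tenure < 3 OR salary <= 129458 → 51277
emp_id=806: tenure < 3 OR salary <= 129458 → 85229
emp_id=807: tenure < 3 OR salary <= 129458 → 67742
emp_id=808: tenure < 3 OR salary <= 129458 → 44367
emp_id=809: tenure < 3 OR salary <= 129458 → 78441
emp_id=810: tenure < 3 OR salary <= 129458 → 149076
emp_id=811: ELSE → 153782
emp_id=812: tenure < 3 OR salary <= 129458 → 82031
emp_id=813: tenure < 3 OR salary <= 129458 → 52220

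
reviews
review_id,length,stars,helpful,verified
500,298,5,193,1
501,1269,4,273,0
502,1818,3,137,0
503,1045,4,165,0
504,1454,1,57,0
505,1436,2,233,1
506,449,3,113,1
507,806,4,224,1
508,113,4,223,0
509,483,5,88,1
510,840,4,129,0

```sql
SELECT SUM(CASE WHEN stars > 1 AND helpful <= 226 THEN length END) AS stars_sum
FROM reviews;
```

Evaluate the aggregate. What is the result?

review_id=500: ✓ → 298
review_id=501: ✗
review_id=502: ✓ → 1818
review_id=503: ✓ → 1045
review_id=504: ✗
review_id=505: ✗
review_id=506: ✓ → 449
review_id=507: ✓ → 806
review_id=508: ✓ → 113
review_id=509: ✓ → 483
review_id=510: ✓ → 840
stars_sum = 298 + 1818 + 1045 + 449 + 806 + 113 + 483 + 840 = 5852

5852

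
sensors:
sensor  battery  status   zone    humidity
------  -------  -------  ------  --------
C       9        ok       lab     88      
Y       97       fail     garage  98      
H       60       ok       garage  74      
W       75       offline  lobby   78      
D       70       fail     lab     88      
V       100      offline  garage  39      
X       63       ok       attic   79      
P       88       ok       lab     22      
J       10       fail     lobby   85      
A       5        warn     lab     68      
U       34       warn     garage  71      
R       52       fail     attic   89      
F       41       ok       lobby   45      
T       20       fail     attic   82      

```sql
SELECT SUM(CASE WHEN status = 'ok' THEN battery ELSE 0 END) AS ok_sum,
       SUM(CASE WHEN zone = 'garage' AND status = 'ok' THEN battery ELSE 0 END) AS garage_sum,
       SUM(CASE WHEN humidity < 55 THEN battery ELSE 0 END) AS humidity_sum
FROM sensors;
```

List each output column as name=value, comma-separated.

[ok_sum: status = 'ok']
sensor=C: ✓ → 9
sensor=Y: ✗
sensor=H: ✓ → 60
sensor=W: ✗
sensor=D: ✗
sensor=V: ✗
sensor=X: ✓ → 63
sensor=P: ✓ → 88
sensor=J: ✗
sensor=A: ✗
sensor=U: ✗
sensor=R: ✗
sensor=F: ✓ → 41
sensor=T: ✗
ok_sum = 9 + 60 + 63 + 88 + 41 = 261
—
[garage_sum: zone = 'garage' AND status = 'ok']
sensor=C: ✗
sensor=Y: ✗
sensor=H: ✓ → 60
sensor=W: ✗
sensor=D: ✗
sensor=V: ✗
sensor=X: ✗
sensor=P: ✗
sensor=J: ✗
sensor=A: ✗
sensor=U: ✗
sensor=R: ✗
sensor=F: ✗
sensor=T: ✗
garage_sum = 60
—
[humidity_sum: humidity < 55]
sensor=C: ✗
sensor=Y: ✗
sensor=H: ✗
sensor=W: ✗
sensor=D: ✗
sensor=V: ✓ → 100
sensor=X: ✗
sensor=P: ✓ → 88
sensor=J: ✗
sensor=A: ✗
sensor=U: ✗
sensor=R: ✗
sensor=F: ✓ → 41
sensor=T: ✗
humidity_sum = 100 + 88 + 41 = 229

ok_sum=261, garage_sum=60, humidity_sum=229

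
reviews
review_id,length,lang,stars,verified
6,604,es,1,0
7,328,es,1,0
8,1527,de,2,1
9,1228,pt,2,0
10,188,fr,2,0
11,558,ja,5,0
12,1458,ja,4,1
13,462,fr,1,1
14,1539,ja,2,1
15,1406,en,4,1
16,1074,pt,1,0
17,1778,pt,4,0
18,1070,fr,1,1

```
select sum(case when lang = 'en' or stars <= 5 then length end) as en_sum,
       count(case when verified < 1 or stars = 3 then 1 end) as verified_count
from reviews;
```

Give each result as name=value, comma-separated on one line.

en_sum=13220, verified_count=7

[en_sum: lang = 'en' or stars <= 5]
review_id=6: ✓ → 604
review_id=7: ✓ → 328
review_id=8: ✓ → 1527
review_id=9: ✓ → 1228
review_id=10: ✓ → 188
review_id=11: ✓ → 558
review_id=12: ✓ → 1458
review_id=13: ✓ → 462
review_id=14: ✓ → 1539
review_id=15: ✓ → 1406
review_id=16: ✓ → 1074
review_id=17: ✓ → 1778
review_id=18: ✓ → 1070
en_sum = 604 + 328 + 1527 + 1228 + 188 + 558 + 1458 + 462 + 1539 + 1406 + 1074 + 1778 + 1070 = 13220
—
[verified_count: verified < 1 or stars = 3]
review_id=6: ✓ → 1
review_id=7: ✓ → 1
review_id=8: ✗
review_id=9: ✓ → 1
review_id=10: ✓ → 1
review_id=11: ✓ → 1
review_id=12: ✗
review_id=13: ✗
review_id=14: ✗
review_id=15: ✗
review_id=16: ✓ → 1
review_id=17: ✓ → 1
review_id=18: ✗
verified_count = COUNT(1, 1, 1, 1, 1, 1, 1) = 7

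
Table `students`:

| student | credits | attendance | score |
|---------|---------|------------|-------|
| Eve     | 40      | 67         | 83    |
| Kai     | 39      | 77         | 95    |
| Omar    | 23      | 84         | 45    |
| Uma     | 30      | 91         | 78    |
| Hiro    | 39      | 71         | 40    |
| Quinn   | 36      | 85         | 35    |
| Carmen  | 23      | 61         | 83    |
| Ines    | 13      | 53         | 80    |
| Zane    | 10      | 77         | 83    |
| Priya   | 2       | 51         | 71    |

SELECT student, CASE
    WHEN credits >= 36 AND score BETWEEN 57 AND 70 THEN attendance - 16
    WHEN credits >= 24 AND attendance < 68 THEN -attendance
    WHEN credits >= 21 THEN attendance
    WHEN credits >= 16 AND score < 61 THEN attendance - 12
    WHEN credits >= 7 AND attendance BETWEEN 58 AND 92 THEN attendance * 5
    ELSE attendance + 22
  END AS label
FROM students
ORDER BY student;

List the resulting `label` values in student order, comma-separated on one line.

61, -67, 71, 75, 77, 84, 73, 85, 91, 385

student=Carmen: credits >= 21 → 61
student=Eve: credits >= 24 AND attendance < 68 → -67
student=Hiro: credits >= 21 → 71
student=Ines: ELSE → 75
student=Kai: credits >= 21 → 77
student=Omar: credits >= 21 → 84
student=Priya: ELSE → 73
student=Quinn: credits >= 21 → 85
student=Uma: credits >= 21 → 91
student=Zane: credits >= 7 AND attendance BETWEEN 58 AND 92 → 385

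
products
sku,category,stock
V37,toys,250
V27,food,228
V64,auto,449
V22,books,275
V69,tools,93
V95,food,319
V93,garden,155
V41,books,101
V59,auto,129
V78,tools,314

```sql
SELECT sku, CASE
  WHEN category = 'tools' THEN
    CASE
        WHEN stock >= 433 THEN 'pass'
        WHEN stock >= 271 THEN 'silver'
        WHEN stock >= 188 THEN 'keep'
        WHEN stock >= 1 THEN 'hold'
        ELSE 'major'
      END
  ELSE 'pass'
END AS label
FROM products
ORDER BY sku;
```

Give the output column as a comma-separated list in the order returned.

sku=V22: category='books' → outer ELSE → pass
sku=V27: category='food' → outer ELSE → pass
sku=V37: category='toys' → outer ELSE → pass
sku=V41: category='books' → outer ELSE → pass
sku=V59: category='auto' → outer ELSE → pass
sku=V64: category='auto' → outer ELSE → pass
sku=V69: category='tools' → inner[stock >= 1] → hold
sku=V78: category='tools' → inner[stock >= 271] → silver
sku=V93: category='garden' → outer ELSE → pass
sku=V95: category='food' → outer ELSE → pass

pass, pass, pass, pass, pass, pass, hold, silver, pass, pass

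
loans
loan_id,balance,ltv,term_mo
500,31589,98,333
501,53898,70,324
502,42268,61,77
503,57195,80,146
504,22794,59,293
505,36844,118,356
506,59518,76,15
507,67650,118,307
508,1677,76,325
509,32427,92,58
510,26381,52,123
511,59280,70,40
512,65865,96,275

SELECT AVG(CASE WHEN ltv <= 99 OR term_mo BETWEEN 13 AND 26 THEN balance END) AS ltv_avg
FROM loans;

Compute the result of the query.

41172

loan_id=500: ✓ → 31589
loan_id=501: ✓ → 53898
loan_id=502: ✓ → 42268
loan_id=503: ✓ → 57195
loan_id=504: ✓ → 22794
loan_id=505: ✗
loan_id=506: ✓ → 59518
loan_id=507: ✗
loan_id=508: ✓ → 1677
loan_id=509: ✓ → 32427
loan_id=510: ✓ → 26381
loan_id=511: ✓ → 59280
loan_id=512: ✓ → 65865
ltv_avg = (31589 + 53898 + 42268 + 57195 + 22794 + 59518 + 1677 + 32427 + 26381 + 59280 + 65865) / 11 = 41172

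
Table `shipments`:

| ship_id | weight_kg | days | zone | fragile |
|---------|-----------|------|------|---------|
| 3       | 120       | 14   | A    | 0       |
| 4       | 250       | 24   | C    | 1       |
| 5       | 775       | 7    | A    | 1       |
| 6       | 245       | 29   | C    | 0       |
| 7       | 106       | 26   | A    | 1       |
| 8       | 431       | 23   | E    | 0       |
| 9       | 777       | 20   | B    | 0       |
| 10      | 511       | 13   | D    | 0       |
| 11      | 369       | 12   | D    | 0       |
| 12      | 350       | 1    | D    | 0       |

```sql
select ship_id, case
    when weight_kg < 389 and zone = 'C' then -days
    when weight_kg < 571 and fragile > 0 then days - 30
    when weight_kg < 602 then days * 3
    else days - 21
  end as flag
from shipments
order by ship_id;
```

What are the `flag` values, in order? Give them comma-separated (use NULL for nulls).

ship_id=3: weight_kg < 602 → 42
ship_id=4: weight_kg < 389 and zone = 'C' → -24
ship_id=5: ELSE → -14
ship_id=6: weight_kg < 389 and zone = 'C' → -29
ship_id=7: weight_kg < 571 and fragile > 0 → -4
ship_id=8: weight_kg < 602 → 69
ship_id=9: ELSE → -1
ship_id=10: weight_kg < 602 → 39
ship_id=11: weight_kg < 602 → 36
ship_id=12: weight_kg < 602 → 3

42, -24, -14, -29, -4, 69, -1, 39, 36, 3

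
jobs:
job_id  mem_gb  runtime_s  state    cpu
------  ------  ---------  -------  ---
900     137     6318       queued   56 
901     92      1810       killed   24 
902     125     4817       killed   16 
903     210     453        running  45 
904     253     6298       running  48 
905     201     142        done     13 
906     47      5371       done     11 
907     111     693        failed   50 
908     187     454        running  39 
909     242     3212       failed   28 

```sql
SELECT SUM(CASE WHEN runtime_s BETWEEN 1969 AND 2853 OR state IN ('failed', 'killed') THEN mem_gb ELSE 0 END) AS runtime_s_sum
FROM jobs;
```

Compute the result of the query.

job_id=900: ✗
job_id=901: ✓ → 92
job_id=902: ✓ → 125
job_id=903: ✗
job_id=904: ✗
job_id=905: ✗
job_id=906: ✗
job_id=907: ✓ → 111
job_id=908: ✗
job_id=909: ✓ → 242
runtime_s_sum = 92 + 125 + 111 + 242 = 570

570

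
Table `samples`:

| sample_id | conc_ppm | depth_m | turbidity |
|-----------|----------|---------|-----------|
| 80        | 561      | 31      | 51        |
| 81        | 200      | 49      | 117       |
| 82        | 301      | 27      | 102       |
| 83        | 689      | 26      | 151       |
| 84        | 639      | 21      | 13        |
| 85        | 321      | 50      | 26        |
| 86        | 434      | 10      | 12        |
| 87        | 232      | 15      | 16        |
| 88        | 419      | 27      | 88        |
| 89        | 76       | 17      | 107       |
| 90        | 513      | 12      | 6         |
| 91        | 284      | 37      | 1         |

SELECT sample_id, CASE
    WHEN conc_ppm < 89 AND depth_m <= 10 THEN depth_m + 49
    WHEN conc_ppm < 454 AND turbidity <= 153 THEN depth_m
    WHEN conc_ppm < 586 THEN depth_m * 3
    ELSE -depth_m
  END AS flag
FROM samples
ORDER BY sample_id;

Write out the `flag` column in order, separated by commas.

sample_id=80: conc_ppm < 586 → 93
sample_id=81: conc_ppm < 454 AND turbidity <= 153 → 49
sample_id=82: conc_ppm < 454 AND turbidity <= 153 → 27
sample_id=83: ELSE → -26
sample_id=84: ELSE → -21
sample_id=85: conc_ppm < 454 AND turbidity <= 153 → 50
sample_id=86: conc_ppm < 454 AND turbidity <= 153 → 10
sample_id=87: conc_ppm < 454 AND turbidity <= 153 → 15
sample_id=88: conc_ppm < 454 AND turbidity <= 153 → 27
sample_id=89: conc_ppm < 454 AND turbidity <= 153 → 17
sample_id=90: conc_ppm < 586 → 36
sample_id=91: conc_ppm < 454 AND turbidity <= 153 → 37

93, 49, 27, -26, -21, 50, 10, 15, 27, 17, 36, 37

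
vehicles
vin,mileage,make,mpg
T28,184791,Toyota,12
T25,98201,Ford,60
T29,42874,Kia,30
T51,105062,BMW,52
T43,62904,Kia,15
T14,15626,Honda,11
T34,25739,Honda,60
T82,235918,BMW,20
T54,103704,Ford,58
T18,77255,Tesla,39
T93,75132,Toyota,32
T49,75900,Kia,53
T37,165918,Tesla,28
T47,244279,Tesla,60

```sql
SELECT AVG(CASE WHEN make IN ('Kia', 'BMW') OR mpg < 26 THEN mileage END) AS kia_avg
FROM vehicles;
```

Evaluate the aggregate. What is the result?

vin=T28: ✓ → 184791
vin=T25: ✗
vin=T29: ✓ → 42874
vin=T51: ✓ → 105062
vin=T43: ✓ → 62904
vin=T14: ✓ → 15626
vin=T34: ✗
vin=T82: ✓ → 235918
vin=T54: ✗
vin=T18: ✗
vin=T93: ✗
vin=T49: ✓ → 75900
vin=T37: ✗
vin=T47: ✗
kia_avg = (184791 + 42874 + 105062 + 62904 + 15626 + 235918 + 75900) / 7 = 103296.4285714286

103296.4285714286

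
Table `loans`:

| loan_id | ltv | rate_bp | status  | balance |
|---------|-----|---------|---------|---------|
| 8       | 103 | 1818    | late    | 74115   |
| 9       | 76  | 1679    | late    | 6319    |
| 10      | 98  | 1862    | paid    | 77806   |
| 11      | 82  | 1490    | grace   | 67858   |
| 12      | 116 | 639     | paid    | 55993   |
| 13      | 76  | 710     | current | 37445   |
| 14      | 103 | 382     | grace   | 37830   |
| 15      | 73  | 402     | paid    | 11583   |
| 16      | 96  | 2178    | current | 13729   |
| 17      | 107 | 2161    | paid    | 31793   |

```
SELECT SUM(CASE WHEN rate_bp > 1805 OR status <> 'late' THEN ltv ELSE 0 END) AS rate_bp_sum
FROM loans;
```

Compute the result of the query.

854

loan_id=8: ✓ → 103
loan_id=9: ✗
loan_id=10: ✓ → 98
loan_id=11: ✓ → 82
loan_id=12: ✓ → 116
loan_id=13: ✓ → 76
loan_id=14: ✓ → 103
loan_id=15: ✓ → 73
loan_id=16: ✓ → 96
loan_id=17: ✓ → 107
rate_bp_sum = 103 + 98 + 82 + 116 + 76 + 103 + 73 + 96 + 107 = 854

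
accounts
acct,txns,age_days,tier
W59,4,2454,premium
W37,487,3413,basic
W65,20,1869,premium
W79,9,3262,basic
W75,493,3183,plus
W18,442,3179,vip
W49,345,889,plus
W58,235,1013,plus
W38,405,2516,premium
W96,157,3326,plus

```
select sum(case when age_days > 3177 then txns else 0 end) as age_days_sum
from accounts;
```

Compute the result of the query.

1588

acct=W59: ✗
acct=W37: ✓ → 487
acct=W65: ✗
acct=W79: ✓ → 9
acct=W75: ✓ → 493
acct=W18: ✓ → 442
acct=W49: ✗
acct=W58: ✗
acct=W38: ✗
acct=W96: ✓ → 157
age_days_sum = 487 + 9 + 493 + 442 + 157 = 1588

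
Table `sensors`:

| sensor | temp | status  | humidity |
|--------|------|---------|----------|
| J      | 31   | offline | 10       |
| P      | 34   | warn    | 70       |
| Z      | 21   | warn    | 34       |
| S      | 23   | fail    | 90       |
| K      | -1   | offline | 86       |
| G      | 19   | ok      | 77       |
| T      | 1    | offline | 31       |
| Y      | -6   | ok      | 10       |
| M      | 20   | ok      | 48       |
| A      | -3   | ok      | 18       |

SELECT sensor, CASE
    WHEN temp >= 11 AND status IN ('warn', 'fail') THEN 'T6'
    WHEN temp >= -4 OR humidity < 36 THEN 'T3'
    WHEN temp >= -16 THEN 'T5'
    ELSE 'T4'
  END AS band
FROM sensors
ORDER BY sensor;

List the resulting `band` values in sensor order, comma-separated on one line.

sensor=A: temp >= -4 OR humidity < 36 → T3
sensor=G: temp >= -4 OR humidity < 36 → T3
sensor=J: temp >= -4 OR humidity < 36 → T3
sensor=K: temp >= -4 OR humidity < 36 → T3
sensor=M: temp >= -4 OR humidity < 36 → T3
sensor=P: temp >= 11 AND status IN ('warn', 'fail') → T6
sensor=S: temp >= 11 AND status IN ('warn', 'fail') → T6
sensor=T: temp >= -4 OR humidity < 36 → T3
sensor=Y: temp >= -4 OR humidity < 36 → T3
sensor=Z: temp >= 11 AND status IN ('warn', 'fail') → T6

T3, T3, T3, T3, T3, T6, T6, T3, T3, T6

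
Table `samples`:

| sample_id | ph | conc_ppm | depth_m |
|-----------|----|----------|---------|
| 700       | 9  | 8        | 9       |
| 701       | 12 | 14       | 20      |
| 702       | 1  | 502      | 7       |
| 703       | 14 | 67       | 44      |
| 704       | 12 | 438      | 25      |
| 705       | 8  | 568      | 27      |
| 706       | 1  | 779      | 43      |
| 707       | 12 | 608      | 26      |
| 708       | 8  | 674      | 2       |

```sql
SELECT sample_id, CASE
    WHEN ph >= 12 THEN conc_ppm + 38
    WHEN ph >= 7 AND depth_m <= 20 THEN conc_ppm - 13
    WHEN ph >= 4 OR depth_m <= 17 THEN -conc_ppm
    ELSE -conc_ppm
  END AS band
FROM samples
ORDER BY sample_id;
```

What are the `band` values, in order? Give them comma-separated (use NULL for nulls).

sample_id=700: ph >= 7 AND depth_m <= 20 → -5
sample_id=701: ph >= 12 → 52
sample_id=702: ph >= 4 OR depth_m <= 17 → -502
sample_id=703: ph >= 12 → 105
sample_id=704: ph >= 12 → 476
sample_id=705: ph >= 4 OR depth_m <= 17 → -568
sample_id=706: ELSE → -779
sample_id=707: ph >= 12 → 646
sample_id=708: ph >= 7 AND depth_m <= 20 → 661

-5, 52, -502, 105, 476, -568, -779, 646, 661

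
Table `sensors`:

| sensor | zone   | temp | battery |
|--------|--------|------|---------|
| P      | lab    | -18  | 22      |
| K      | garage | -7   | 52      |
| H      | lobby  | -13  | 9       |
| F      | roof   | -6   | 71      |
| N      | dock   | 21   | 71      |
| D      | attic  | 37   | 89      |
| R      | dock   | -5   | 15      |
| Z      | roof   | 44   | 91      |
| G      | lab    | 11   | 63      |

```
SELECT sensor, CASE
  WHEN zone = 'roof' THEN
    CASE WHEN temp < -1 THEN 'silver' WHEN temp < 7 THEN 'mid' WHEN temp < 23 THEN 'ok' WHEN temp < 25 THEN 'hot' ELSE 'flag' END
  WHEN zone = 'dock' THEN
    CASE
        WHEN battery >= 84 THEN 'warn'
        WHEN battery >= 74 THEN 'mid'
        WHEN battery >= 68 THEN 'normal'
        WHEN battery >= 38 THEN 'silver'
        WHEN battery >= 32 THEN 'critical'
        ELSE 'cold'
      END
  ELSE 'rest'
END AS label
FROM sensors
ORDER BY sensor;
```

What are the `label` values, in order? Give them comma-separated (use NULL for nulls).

sensor=D: zone='attic' → outer ELSE → rest
sensor=F: zone='roof' → inner[temp < -1] → silver
sensor=G: zone='lab' → outer ELSE → rest
sensor=H: zone='lobby' → outer ELSE → rest
sensor=K: zone='garage' → outer ELSE → rest
sensor=N: zone='dock' → inner[battery >= 68] → normal
sensor=P: zone='lab' → outer ELSE → rest
sensor=R: zone='dock' → inner[ELSE] → cold
sensor=Z: zone='roof' → inner[ELSE] → flag

rest, silver, rest, rest, rest, normal, rest, cold, flag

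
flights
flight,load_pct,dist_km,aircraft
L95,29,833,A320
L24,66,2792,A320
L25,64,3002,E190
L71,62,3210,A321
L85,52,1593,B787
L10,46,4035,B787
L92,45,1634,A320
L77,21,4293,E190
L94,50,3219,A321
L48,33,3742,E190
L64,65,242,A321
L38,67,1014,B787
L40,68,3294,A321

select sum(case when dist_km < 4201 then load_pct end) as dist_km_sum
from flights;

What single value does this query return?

flight=L95: ✓ → 29
flight=L24: ✓ → 66
flight=L25: ✓ → 64
flight=L71: ✓ → 62
flight=L85: ✓ → 52
flight=L10: ✓ → 46
flight=L92: ✓ → 45
flight=L77: ✗
flight=L94: ✓ → 50
flight=L48: ✓ → 33
flight=L64: ✓ → 65
flight=L38: ✓ → 67
flight=L40: ✓ → 68
dist_km_sum = 29 + 66 + 64 + 62 + 52 + 46 + 45 + 50 + 33 + 65 + 67 + 68 = 647

647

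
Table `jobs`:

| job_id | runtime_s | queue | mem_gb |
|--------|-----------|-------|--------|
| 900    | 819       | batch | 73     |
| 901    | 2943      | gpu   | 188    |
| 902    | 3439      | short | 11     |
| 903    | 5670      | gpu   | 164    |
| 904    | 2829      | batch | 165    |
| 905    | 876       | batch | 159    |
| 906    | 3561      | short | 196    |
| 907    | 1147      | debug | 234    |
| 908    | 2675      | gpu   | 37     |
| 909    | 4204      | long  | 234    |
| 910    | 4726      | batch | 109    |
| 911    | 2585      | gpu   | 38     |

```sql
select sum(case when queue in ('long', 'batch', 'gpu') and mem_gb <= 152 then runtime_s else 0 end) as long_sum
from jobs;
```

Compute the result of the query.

job_id=900: ✓ → 819
job_id=901: ✗
job_id=902: ✗
job_id=903: ✗
job_id=904: ✗
job_id=905: ✗
job_id=906: ✗
job_id=907: ✗
job_id=908: ✓ → 2675
job_id=909: ✗
job_id=910: ✓ → 4726
job_id=911: ✓ → 2585
long_sum = 819 + 2675 + 4726 + 2585 = 10805

10805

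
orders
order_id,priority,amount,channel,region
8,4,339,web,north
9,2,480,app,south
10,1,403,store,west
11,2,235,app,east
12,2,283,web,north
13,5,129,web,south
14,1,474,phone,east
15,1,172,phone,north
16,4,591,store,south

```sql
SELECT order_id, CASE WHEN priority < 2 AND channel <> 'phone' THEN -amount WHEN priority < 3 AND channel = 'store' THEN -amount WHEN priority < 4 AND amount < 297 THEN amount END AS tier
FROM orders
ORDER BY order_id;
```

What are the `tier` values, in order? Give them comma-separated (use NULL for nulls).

NULL, NULL, -403, 235, 283, NULL, NULL, 172, NULL

order_id=8: (no match → NULL) → NULL
order_id=9: (no match → NULL) → NULL
order_id=10: priority < 2 AND channel <> 'phone' → -403
order_id=11: priority < 4 AND amount < 297 → 235
order_id=12: priority < 4 AND amount < 297 → 283
order_id=13: (no match → NULL) → NULL
order_id=14: (no match → NULL) → NULL
order_id=15: priority < 4 AND amount < 297 → 172
order_id=16: (no match → NULL) → NULL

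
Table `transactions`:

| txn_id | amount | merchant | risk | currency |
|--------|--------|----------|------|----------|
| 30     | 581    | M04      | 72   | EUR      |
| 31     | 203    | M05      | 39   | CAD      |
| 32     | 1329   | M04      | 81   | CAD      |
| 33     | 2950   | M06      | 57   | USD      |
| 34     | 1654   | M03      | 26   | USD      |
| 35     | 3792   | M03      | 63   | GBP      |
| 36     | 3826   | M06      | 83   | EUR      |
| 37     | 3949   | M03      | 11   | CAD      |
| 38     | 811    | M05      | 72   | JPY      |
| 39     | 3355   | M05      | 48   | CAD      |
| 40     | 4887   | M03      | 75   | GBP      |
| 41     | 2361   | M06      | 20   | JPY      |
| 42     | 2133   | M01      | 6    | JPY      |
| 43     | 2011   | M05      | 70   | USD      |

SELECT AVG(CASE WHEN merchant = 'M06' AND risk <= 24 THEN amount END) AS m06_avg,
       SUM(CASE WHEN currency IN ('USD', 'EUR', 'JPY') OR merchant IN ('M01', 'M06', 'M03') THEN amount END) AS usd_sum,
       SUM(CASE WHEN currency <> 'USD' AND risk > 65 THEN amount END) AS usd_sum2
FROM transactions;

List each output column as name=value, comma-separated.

m06_avg=2361, usd_sum=28955, usd_sum2=11434

[m06_avg: merchant = 'M06' AND risk <= 24]
txn_id=30: ✗
txn_id=31: ✗
txn_id=32: ✗
txn_id=33: ✗
txn_id=34: ✗
txn_id=35: ✗
txn_id=36: ✗
txn_id=37: ✗
txn_id=38: ✗
txn_id=39: ✗
txn_id=40: ✗
txn_id=41: ✓ → 2361
txn_id=42: ✗
txn_id=43: ✗
m06_avg = 2361
—
[usd_sum: currency IN ('USD', 'EUR', 'JPY') OR merchant IN ('M01', 'M06', 'M03')]
txn_id=30: ✓ → 581
txn_id=31: ✗
txn_id=32: ✗
txn_id=33: ✓ → 2950
txn_id=34: ✓ → 1654
txn_id=35: ✓ → 3792
txn_id=36: ✓ → 3826
txn_id=37: ✓ → 3949
txn_id=38: ✓ → 811
txn_id=39: ✗
txn_id=40: ✓ → 4887
txn_id=41: ✓ → 2361
txn_id=42: ✓ → 2133
txn_id=43: ✓ → 2011
usd_sum = 581 + 2950 + 1654 + 3792 + 3826 + 3949 + 811 + 4887 + 2361 + 2133 + 2011 = 28955
—
[usd_sum2: currency <> 'USD' AND risk > 65]
txn_id=30: ✓ → 581
txn_id=31: ✗
txn_id=32: ✓ → 1329
txn_id=33: ✗
txn_id=34: ✗
txn_id=35: ✗
txn_id=36: ✓ → 3826
txn_id=37: ✗
txn_id=38: ✓ → 811
txn_id=39: ✗
txn_id=40: ✓ → 4887
txn_id=41: ✗
txn_id=42: ✗
txn_id=43: ✗
usd_sum2 = 581 + 1329 + 3826 + 811 + 4887 = 11434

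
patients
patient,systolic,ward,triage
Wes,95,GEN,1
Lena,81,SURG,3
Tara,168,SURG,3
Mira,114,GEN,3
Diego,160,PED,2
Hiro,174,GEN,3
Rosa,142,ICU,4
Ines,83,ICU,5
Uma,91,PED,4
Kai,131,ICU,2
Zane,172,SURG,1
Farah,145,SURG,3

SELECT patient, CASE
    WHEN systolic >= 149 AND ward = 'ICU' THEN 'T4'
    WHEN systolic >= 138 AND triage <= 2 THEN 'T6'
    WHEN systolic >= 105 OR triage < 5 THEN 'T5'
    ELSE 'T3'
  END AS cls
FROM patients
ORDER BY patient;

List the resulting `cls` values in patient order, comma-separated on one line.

patient=Diego: systolic >= 138 AND triage <= 2 → T6
patient=Farah: systolic >= 105 OR triage < 5 → T5
patient=Hiro: systolic >= 105 OR triage < 5 → T5
patient=Ines: ELSE → T3
patient=Kai: systolic >= 105 OR triage < 5 → T5
patient=Lena: systolic >= 105 OR triage < 5 → T5
patient=Mira: systolic >= 105 OR triage < 5 → T5
patient=Rosa: systolic >= 105 OR triage < 5 → T5
patient=Tara: systolic >= 105 OR triage < 5 → T5
patient=Uma: systolic >= 105 OR triage < 5 → T5
patient=Wes: systolic >= 105 OR triage < 5 → T5
patient=Zane: systolic >= 138 AND triage <= 2 → T6

T6, T5, T5, T3, T5, T5, T5, T5, T5, T5, T5, T6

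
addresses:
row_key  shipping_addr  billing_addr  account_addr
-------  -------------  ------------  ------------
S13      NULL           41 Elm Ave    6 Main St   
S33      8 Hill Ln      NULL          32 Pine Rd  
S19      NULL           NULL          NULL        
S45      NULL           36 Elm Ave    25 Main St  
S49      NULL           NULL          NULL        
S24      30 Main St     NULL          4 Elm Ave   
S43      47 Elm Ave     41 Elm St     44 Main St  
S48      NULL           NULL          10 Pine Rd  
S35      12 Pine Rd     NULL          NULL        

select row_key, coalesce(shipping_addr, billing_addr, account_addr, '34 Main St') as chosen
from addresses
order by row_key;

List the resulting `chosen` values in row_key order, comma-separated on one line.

41 Elm Ave, 34 Main St, 30 Main St, 8 Hill Ln, 12 Pine Rd, 47 Elm Ave, 36 Elm Ave, 10 Pine Rd, 34 Main St

row_key=S13: shipping_addr=NULL, billing_addr=41 Elm Ave → 41 Elm Ave
row_key=S19: shipping_addr=NULL, billing_addr=NULL, account_addr=NULL, → literal 34 Main St → 34 Main St
row_key=S24: shipping_addr=30 Main St → 30 Main St
row_key=S33: shipping_addr=8 Hill Ln → 8 Hill Ln
row_key=S35: shipping_addr=12 Pine Rd → 12 Pine Rd
row_key=S43: shipping_addr=47 Elm Ave → 47 Elm Ave
row_key=S45: shipping_addr=NULL, billing_addr=36 Elm Ave → 36 Elm Ave
row_key=S48: shipping_addr=NULL, billing_addr=NULL, account_addr=10 Pine Rd → 10 Pine Rd
row_key=S49: shipping_addr=NULL, billing_addr=NULL, account_addr=NULL, → literal 34 Main St → 34 Main St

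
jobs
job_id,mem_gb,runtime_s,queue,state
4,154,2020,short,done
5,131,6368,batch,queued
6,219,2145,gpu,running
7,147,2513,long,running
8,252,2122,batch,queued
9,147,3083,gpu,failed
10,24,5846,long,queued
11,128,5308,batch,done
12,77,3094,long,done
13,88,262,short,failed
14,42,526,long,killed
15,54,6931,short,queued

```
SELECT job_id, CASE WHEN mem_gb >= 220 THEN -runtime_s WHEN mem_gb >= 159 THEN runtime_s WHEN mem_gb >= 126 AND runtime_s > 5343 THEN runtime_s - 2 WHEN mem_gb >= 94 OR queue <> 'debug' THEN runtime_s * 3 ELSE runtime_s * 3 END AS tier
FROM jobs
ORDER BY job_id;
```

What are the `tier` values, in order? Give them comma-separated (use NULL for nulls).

6060, 6366, 2145, 7539, -2122, 9249, 17538, 15924, 9282, 786, 1578, 20793

job_id=4: mem_gb >= 94 OR queue <> 'debug' → 6060
job_id=5: mem_gb >= 126 AND runtime_s > 5343 → 6366
job_id=6: mem_gb >= 159 → 2145
job_id=7: mem_gb >= 94 OR queue <> 'debug' → 7539
job_id=8: mem_gb >= 220 → -2122
job_id=9: mem_gb >= 94 OR queue <> 'debug' → 9249
job_id=10: mem_gb >= 94 OR queue <> 'debug' → 17538
job_id=11: mem_gb >= 94 OR queue <> 'debug' → 15924
job_id=12: mem_gb >= 94 OR queue <> 'debug' → 9282
job_id=13: mem_gb >= 94 OR queue <> 'debug' → 786
job_id=14: mem_gb >= 94 OR queue <> 'debug' → 1578
job_id=15: mem_gb >= 94 OR queue <> 'debug' → 20793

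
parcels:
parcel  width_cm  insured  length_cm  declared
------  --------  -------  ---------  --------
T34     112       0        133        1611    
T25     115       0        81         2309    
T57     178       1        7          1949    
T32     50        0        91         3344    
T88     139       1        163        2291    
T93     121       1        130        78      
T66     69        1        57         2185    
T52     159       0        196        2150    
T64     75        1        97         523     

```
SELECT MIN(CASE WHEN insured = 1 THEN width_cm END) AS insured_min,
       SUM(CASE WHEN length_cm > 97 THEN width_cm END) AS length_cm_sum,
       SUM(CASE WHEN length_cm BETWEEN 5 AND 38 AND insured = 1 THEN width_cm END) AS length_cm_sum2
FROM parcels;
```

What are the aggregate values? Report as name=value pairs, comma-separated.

[insured_min: insured = 1]
parcel=T34: ✗
parcel=T25: ✗
parcel=T57: ✓ → 178
parcel=T32: ✗
parcel=T88: ✓ → 139
parcel=T93: ✓ → 121
parcel=T66: ✓ → 69
parcel=T52: ✗
parcel=T64: ✓ → 75
insured_min = MIN(178, 139, 121, 69, 75) = 69
—
[length_cm_sum: length_cm > 97]
parcel=T34: ✓ → 112
parcel=T25: ✗
parcel=T57: ✗
parcel=T32: ✗
parcel=T88: ✓ → 139
parcel=T93: ✓ → 121
parcel=T66: ✗
parcel=T52: ✓ → 159
parcel=T64: ✗
length_cm_sum = 112 + 139 + 121 + 159 = 531
—
[length_cm_sum2: length_cm BETWEEN 5 AND 38 AND insured = 1]
parcel=T34: ✗
parcel=T25: ✗
parcel=T57: ✓ → 178
parcel=T32: ✗
parcel=T88: ✗
parcel=T93: ✗
parcel=T66: ✗
parcel=T52: ✗
parcel=T64: ✗
length_cm_sum2 = 178

insured_min=69, length_cm_sum=531, length_cm_sum2=178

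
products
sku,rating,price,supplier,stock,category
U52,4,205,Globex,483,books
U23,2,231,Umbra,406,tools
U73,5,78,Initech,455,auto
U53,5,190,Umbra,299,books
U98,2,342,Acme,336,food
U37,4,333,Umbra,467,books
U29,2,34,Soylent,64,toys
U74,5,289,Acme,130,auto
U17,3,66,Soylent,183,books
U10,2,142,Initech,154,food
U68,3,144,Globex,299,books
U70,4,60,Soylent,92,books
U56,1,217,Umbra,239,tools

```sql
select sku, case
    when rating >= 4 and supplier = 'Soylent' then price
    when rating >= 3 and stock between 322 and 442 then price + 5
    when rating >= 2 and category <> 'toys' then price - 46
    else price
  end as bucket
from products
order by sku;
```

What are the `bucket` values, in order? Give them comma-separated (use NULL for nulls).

sku=U10: rating >= 2 and category <> 'toys' → 96
sku=U17: rating >= 2 and category <> 'toys' → 20
sku=U23: rating >= 2 and category <> 'toys' → 185
sku=U29: ELSE → 34
sku=U37: rating >= 2 and category <> 'toys' → 287
sku=U52: rating >= 2 and category <> 'toys' → 159
sku=U53: rating >= 2 and category <> 'toys' → 144
sku=U56: ELSE → 217
sku=U68: rating >= 2 and category <> 'toys' → 98
sku=U70: rating >= 4 and supplier = 'Soylent' → 60
sku=U73: rating >= 2 and category <> 'toys' → 32
sku=U74: rating >= 2 and category <> 'toys' → 243
sku=U98: rating >= 2 and category <> 'toys' → 296

96, 20, 185, 34, 287, 159, 144, 217, 98, 60, 32, 243, 296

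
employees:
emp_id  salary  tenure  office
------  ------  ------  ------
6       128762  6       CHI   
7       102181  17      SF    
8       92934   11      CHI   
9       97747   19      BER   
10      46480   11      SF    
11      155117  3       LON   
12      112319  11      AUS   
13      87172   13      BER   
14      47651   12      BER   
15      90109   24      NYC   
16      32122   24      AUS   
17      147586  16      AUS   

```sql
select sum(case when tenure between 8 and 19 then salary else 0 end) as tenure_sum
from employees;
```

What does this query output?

734070

emp_id=6: ✗
emp_id=7: ✓ → 102181
emp_id=8: ✓ → 92934
emp_id=9: ✓ → 97747
emp_id=10: ✓ → 46480
emp_id=11: ✗
emp_id=12: ✓ → 112319
emp_id=13: ✓ → 87172
emp_id=14: ✓ → 47651
emp_id=15: ✗
emp_id=16: ✗
emp_id=17: ✓ → 147586
tenure_sum = 102181 + 92934 + 97747 + 46480 + 112319 + 87172 + 47651 + 147586 = 734070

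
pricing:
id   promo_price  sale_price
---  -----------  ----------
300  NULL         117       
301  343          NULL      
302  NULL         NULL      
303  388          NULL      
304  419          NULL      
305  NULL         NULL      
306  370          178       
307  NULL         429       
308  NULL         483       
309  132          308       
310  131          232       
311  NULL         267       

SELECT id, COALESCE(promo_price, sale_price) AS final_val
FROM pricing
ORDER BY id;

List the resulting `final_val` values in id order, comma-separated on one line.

id=300: promo_price=NULL, sale_price=117 → 117
id=301: promo_price=343 → 343
id=302: promo_price=NULL, sale_price=NULL (all NULL) → NULL
id=303: promo_price=388 → 388
id=304: promo_price=419 → 419
id=305: promo_price=NULL, sale_price=NULL (all NULL) → NULL
id=306: promo_price=370 → 370
id=307: promo_price=NULL, sale_price=429 → 429
id=308: promo_price=NULL, sale_price=483 → 483
id=309: promo_price=132 → 132
id=310: promo_price=131 → 131
id=311: promo_price=NULL, sale_price=267 → 267

117, 343, NULL, 388, 419, NULL, 370, 429, 483, 132, 131, 267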